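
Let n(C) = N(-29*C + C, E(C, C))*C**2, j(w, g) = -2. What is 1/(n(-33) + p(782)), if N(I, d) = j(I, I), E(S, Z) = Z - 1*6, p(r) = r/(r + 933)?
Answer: -1715/3734488 ≈ -0.00045923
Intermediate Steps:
p(r) = r/(933 + r)
E(S, Z) = -6 + Z (E(S, Z) = Z - 6 = -6 + Z)
N(I, d) = -2
n(C) = -2*C**2
1/(n(-33) + p(782)) = 1/(-2*(-33)**2 + 782/(933 + 782)) = 1/(-2*1089 + 782/1715) = 1/(-2178 + 782*(1/1715)) = 1/(-2178 + 782/1715) = 1/(-3734488/1715) = -1715/3734488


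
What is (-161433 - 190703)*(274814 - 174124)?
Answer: -35456573840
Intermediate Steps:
(-161433 - 190703)*(274814 - 174124) = -352136*100690 = -35456573840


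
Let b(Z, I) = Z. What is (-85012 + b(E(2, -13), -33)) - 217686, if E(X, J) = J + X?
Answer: -302709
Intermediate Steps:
(-85012 + b(E(2, -13), -33)) - 217686 = (-85012 + (-13 + 2)) - 217686 = (-85012 - 11) - 217686 = -85023 - 217686 = -302709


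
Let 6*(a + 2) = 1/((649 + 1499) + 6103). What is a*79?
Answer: -7821869/49506 ≈ -158.00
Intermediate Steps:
a = -99011/49506 (a = -2 + 1/(6*((649 + 1499) + 6103)) = -2 + 1/(6*(2148 + 6103)) = -2 + (⅙)/8251 = -2 + (⅙)*(1/8251) = -2 + 1/49506 = -99011/49506 ≈ -2.0000)
a*79 = -99011/49506*79 = -7821869/49506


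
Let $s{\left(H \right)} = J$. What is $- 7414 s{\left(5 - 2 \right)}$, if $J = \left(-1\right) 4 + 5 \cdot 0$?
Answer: $29656$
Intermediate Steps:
$J = -4$ ($J = -4 + 0 = -4$)
$s{\left(H \right)} = -4$
$- 7414 s{\left(5 - 2 \right)} = \left(-7414\right) \left(-4\right) = 29656$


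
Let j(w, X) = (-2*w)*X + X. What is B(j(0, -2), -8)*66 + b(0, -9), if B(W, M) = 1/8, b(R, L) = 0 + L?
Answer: -¾ ≈ -0.75000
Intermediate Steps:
b(R, L) = L
j(w, X) = X - 2*X*w (j(w, X) = -2*X*w + X = X - 2*X*w)
B(W, M) = ⅛
B(j(0, -2), -8)*66 + b(0, -9) = (⅛)*66 - 9 = 33/4 - 9 = -¾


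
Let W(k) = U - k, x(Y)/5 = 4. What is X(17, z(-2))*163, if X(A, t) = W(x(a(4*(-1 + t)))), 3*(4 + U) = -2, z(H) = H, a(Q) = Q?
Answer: -12062/3 ≈ -4020.7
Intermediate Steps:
U = -14/3 (U = -4 + (⅓)*(-2) = -4 - ⅔ = -14/3 ≈ -4.6667)
x(Y) = 20 (x(Y) = 5*4 = 20)
W(k) = -14/3 - k
X(A, t) = -74/3 (X(A, t) = -14/3 - 1*20 = -14/3 - 20 = -74/3)
X(17, z(-2))*163 = -74/3*163 = -12062/3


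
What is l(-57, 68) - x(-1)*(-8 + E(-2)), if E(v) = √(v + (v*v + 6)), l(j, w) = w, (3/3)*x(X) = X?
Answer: 60 + 2*√2 ≈ 62.828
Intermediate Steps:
x(X) = X
E(v) = √(6 + v + v²) (E(v) = √(v + (v² + 6)) = √(v + (6 + v²)) = √(6 + v + v²))
l(-57, 68) - x(-1)*(-8 + E(-2)) = 68 - (-1)*(-8 + √(6 - 2 + (-2)²)) = 68 - (-1)*(-8 + √(6 - 2 + 4)) = 68 - (-1)*(-8 + √8) = 68 - (-1)*(-8 + 2*√2) = 68 - (8 - 2*√2) = 68 + (-8 + 2*√2) = 60 + 2*√2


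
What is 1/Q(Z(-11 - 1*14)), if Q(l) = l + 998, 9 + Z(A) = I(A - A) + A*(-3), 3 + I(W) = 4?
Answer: 1/1065 ≈ 0.00093897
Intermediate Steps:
I(W) = 1 (I(W) = -3 + 4 = 1)
Z(A) = -8 - 3*A (Z(A) = -9 + (1 + A*(-3)) = -9 + (1 - 3*A) = -8 - 3*A)
Q(l) = 998 + l
1/Q(Z(-11 - 1*14)) = 1/(998 + (-8 - 3*(-11 - 1*14))) = 1/(998 + (-8 - 3*(-11 - 14))) = 1/(998 + (-8 - 3*(-25))) = 1/(998 + (-8 + 75)) = 1/(998 + 67) = 1/1065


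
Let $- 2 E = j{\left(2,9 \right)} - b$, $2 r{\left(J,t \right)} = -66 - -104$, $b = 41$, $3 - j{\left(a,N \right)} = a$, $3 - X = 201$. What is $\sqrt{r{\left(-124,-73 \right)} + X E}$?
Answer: $i \sqrt{3941} \approx 62.777 i$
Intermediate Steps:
$X = -198$ ($X = 3 - 201 = -198$)
$j{\left(a,N \right)} = 3 - a$
$r{\left(J,t \right)} = 19$ ($r{\left(J,t \right)} = \frac{-66 - -104}{2} = \frac{-66 + 104}{2} = \frac{1}{2} \cdot 38 = 19$)
$E = 20$ ($E = - \frac{\left(3 - 2\right) - 41}{2} = - \frac{1 - 41}{2} = \left(- \frac{1}{2}\right) \left(-40\right) = 20$)
$\sqrt{r{\left(-124,-73 \right)} + X E} = \sqrt{19 - 3960} = \sqrt{-3941} = i \sqrt{3941}$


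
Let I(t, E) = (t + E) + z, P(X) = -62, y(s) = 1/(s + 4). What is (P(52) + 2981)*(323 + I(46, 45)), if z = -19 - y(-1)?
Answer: 1152032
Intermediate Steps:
y(s) = 1/(4 + s)
z = -58/3 (z = -19 - 1/(4 - 1) = -19 - 1/3 = -58/3 ≈ -19.333)
I(t, E) = -58/3 + E + t (I(t, E) = (t + E) - 58/3 = (E + t) - 58/3 = -58/3 + E + t)
(P(52) + 2981)*(323 + I(46, 45)) = (-62 + 2981)*(323 + (-58/3 + 45 + 46)) = 2919*(323 + 215/3) = 2919*(1184/3) = 1152032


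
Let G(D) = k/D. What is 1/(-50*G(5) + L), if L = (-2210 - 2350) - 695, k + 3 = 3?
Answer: -1/5255 ≈ -0.00019030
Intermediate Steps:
k = 0 (k = -3 + 3 = 0)
G(D) = 0 (G(D) = 0/D = 0)
L = -5255 (L = -4560 - 695 = -5255)
1/(-50*G(5) + L) = 1/(-50*0 - 5255) = 1/(0 - 5255) = 1/(-5255) = -1/5255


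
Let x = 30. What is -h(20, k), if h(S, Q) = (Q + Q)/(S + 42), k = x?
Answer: -30/31 ≈ -0.96774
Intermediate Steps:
k = 30
h(S, Q) = 2*Q/(42 + S) (h(S, Q) = (2*Q)/(42 + S) = 2*Q/(42 + S))
-h(20, k) = -2*30/(42 + 20) = -2*30/62 = -1*30/31 = -30/31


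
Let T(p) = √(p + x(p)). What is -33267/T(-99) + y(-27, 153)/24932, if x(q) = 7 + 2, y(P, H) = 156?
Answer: 39/6233 + 11089*I*√10/10 ≈ 0.006257 + 3506.6*I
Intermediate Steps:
x(q) = 9
T(p) = √(9 + p) (T(p) = √(p + 9) = √(9 + p))
-33267/T(-99) + y(-27, 153)/24932 = -33267/√(9 - 99) + 156/24932 = -33267*(-I*√10/30) + 156*(1/24932) = -33267*(-I*√10/30) + 39/6233 = -(-11089)*I*√10/10 + 39/6233 = 11089*I*√10/10 + 39/6233 = 39/6233 + 11089*I*√10/10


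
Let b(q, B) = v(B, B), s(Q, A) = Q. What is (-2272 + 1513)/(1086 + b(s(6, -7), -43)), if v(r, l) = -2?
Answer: -759/1084 ≈ -0.70018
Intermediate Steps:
b(q, B) = -2
(-2272 + 1513)/(1086 + b(s(6, -7), -43)) = (-2272 + 1513)/(1086 - 2) = -759/1084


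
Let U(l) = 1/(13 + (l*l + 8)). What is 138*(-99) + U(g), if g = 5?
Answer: -628451/46 ≈ -13662.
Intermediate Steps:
U(l) = 1/(21 + l²) (U(l) = 1/(13 + (l² + 8)) = 1/(13 + (8 + l²)) = 1/(21 + l²))
138*(-99) + U(g) = 138*(-99) + 1/(21 + 5²) = -13662 + 1/(21 + 25) = -13662 + 1/46 = -628451/46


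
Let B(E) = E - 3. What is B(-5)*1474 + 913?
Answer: -10879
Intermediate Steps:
B(E) = -3 + E
B(-5)*1474 + 913 = (-3 - 5)*1474 + 913 = -8*1474 + 913 = -11792 + 913 = -10879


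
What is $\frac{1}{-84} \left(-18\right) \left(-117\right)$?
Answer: $- \frac{351}{14} \approx -25.071$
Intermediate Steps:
$\frac{1}{-84} \left(-18\right) \left(-117\right) = \left(- \frac{1}{84}\right) \left(-18\right) \left(-117\right) = \frac{3}{14} \left(-117\right) = - \frac{351}{14}$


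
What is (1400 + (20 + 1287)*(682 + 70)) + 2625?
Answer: 986889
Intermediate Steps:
(1400 + (20 + 1287)*(682 + 70)) + 2625 = (1400 + 1307*752) + 2625 = (1400 + 982864) + 2625 = 984264 + 2625 = 986889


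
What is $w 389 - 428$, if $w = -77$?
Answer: $-30381$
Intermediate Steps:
$w 389 - 428 = \left(-77\right) 389 - 428 = -29953 - 428 = -30381$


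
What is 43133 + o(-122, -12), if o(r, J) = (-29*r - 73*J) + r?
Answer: 47425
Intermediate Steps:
o(r, J) = -73*J - 28*r (o(r, J) = (-73*J - 29*r) + r = -73*J - 28*r)
43133 + o(-122, -12) = 43133 + (-73*(-12) - 28*(-122)) = 43133 + (876 + 3416) = 43133 + 4292 = 47425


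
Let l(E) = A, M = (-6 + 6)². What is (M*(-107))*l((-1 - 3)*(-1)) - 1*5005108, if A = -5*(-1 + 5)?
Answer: -5005108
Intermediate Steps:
M = 0 (M = 0² = 0)
A = -20 (A = -5*4 = -20)
l(E) = -20
(M*(-107))*l((-1 - 3)*(-1)) - 1*5005108 = (0*(-107))*(-20) - 1*5005108 = 0*(-20) - 5005108 = 0 - 5005108 = -5005108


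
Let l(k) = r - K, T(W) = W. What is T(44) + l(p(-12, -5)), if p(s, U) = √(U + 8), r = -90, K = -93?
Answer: 47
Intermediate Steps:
p(s, U) = √(8 + U)
l(k) = 3 (l(k) = -90 - 1*(-93) = -90 + 93 = 3)
T(44) + l(p(-12, -5)) = 44 + 3 = 47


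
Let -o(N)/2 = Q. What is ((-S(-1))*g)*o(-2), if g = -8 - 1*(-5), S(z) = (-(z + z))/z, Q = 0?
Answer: 0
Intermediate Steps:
o(N) = 0 (o(N) = -2*0 = 0)
S(z) = -2 (S(z) = (-2*z)/z = -2)
g = -3 (g = -8 + 5 = -3)
((-S(-1))*g)*o(-2) = (-1*(-2)*(-3))*0 = (2*(-3))*0 = -6*0 = 0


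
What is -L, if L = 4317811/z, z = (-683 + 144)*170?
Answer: 4317811/91630 ≈ 47.122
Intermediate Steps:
z = -91630 (z = -539*170 = -91630)
L = -4317811/91630 (L = 4317811/(-91630) = 4317811*(-1/91630) = -4317811/91630 ≈ -47.122)
-L = -1*(-4317811/91630) = 4317811/91630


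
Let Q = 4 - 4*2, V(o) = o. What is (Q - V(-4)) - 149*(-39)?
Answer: 5811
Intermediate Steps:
Q = -4 (Q = 4 - 8 = -4)
(Q - V(-4)) - 149*(-39) = (-4 - 1*(-4)) - 149*(-39) = (-4 + 4) + 5811 = 0 + 5811 = 5811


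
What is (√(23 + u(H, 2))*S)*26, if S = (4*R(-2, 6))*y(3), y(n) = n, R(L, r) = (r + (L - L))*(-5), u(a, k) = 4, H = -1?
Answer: -28080*√3 ≈ -48636.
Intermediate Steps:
R(L, r) = -5*r (R(L, r) = (r + 0)*(-5) = r*(-5) = -5*r)
S = -360 (S = (4*(-5*6))*3 = (4*(-30))*3 = -120*3 = -360)
(√(23 + u(H, 2))*S)*26 = (√(23 + 4)*(-360))*26 = (√27*(-360))*26 = ((3*√3)*(-360))*26 = -1080*√3*26 = -28080*√3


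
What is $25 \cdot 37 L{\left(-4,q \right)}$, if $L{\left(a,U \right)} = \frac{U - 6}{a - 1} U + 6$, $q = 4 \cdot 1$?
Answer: $7030$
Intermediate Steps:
$q = 4$
$L{\left(a,U \right)} = 6 + \frac{U \left(-6 + U\right)}{-1 + a}$ ($L{\left(a,U \right)} = \frac{-6 + U}{-1 + a} U + 6 = \frac{U \left(-6 + U\right)}{-1 + a} + 6 = 6 + \frac{U \left(-6 + U\right)}{-1 + a}$)
$25 \cdot 37 L{\left(-4,q \right)} = 25 \cdot 37 \frac{-6 + 4^{2} - 24 + 6 \left(-4\right)}{-1 - 4} = 925 \frac{-6 + 16 - 24 - 24}{-5} = 925 \left(\left(- \frac{1}{5}\right) \left(-38\right)\right) = 925 \cdot \frac{38}{5} = 7030$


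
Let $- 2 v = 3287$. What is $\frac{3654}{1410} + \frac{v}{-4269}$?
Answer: $\frac{5972087}{2006430} \approx 2.9765$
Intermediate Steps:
$v = - \frac{3287}{2}$ ($v = \left(- \frac{1}{2}\right) 3287 = - \frac{3287}{2} \approx -1643.5$)
$\frac{3654}{1410} + \frac{v}{-4269} = \frac{3654}{1410} - \frac{3287}{2 \left(-4269\right)} = 3654 \cdot \frac{1}{1410} - - \frac{3287}{8538} = \frac{609}{235} + \frac{3287}{8538} = \frac{5972087}{2006430}$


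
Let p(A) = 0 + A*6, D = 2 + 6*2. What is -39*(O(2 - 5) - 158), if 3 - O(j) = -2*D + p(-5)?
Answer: 3783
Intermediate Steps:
D = 14 (D = 2 + 12 = 14)
p(A) = 6*A (p(A) = 0 + 6*A = 6*A)
O(j) = 61 (O(j) = 3 - (-2*14 + 6*(-5)) = 3 - (-28 - 30) = 3 - 1*(-58) = 3 + 58 = 61)
-39*(O(2 - 5) - 158) = -39*(61 - 158) = -39*(-97) = 3783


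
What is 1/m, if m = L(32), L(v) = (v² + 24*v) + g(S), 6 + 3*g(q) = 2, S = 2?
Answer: 3/5372 ≈ 0.00055845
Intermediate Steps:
g(q) = -4/3 (g(q) = -2 + (⅓)*2 = -2 + ⅔ = -4/3)
L(v) = -4/3 + v² + 24*v (L(v) = (v² + 24*v) - 4/3 = -4/3 + v² + 24*v)
m = 5372/3 (m = -4/3 + 32² + 24*32 = -4/3 + 1024 + 768 = 5372/3 ≈ 1790.7)
1/m = 1/(5372/3) = 3/5372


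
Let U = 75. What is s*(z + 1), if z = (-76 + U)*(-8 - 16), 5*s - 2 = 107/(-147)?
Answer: 935/147 ≈ 6.3605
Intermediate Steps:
s = 187/735 (s = ⅖ + (107/(-147))/5 = ⅖ + (107*(-1/147))/5 = ⅖ + (⅕)*(-107/147) = ⅖ - 107/735 = 187/735 ≈ 0.25442)
z = 24 (z = (-76 + 75)*(-8 - 16) = -1*(-24) = 24)
s*(z + 1) = 187*(24 + 1)/735 = (187/735)*25 = 935/147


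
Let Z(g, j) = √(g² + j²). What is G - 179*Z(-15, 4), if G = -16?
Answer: -16 - 179*√241 ≈ -2794.8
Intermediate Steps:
G - 179*Z(-15, 4) = -16 - 179*√((-15)² + 4²) = -16 - 179*√(225 + 16) = -16 - 179*√241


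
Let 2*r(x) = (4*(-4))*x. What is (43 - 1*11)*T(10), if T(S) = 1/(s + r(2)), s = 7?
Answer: -32/9 ≈ -3.5556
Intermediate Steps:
r(x) = -8*x (r(x) = ((4*(-4))*x)/2 = (-16*x)/2 = -8*x)
T(S) = -⅑ (T(S) = 1/(7 - 8*2) = 1/(7 - 16) = 1/(-9) = -⅑)
(43 - 1*11)*T(10) = (43 - 1*11)*(-⅑) = (43 - 11)*(-⅑) = 32*(-⅑) = -32/9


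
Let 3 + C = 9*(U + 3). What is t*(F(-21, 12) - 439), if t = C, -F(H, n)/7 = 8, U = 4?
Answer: -29700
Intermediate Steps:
F(H, n) = -56 (F(H, n) = -7*8 = -56)
C = 60 (C = -3 + 9*(4 + 3) = -3 + 9*7 = -3 + 63 = 60)
t = 60
t*(F(-21, 12) - 439) = 60*(-56 - 439) = 60*(-495) = -29700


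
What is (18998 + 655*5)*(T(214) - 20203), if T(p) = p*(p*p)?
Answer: 217833080493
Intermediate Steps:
T(p) = p**3 (T(p) = p*p**2 = p**3)
(18998 + 655*5)*(T(214) - 20203) = (18998 + 655*5)*(214**3 - 20203) = (18998 + 3275)*(9800344 - 20203) = 22273*9780141 = 217833080493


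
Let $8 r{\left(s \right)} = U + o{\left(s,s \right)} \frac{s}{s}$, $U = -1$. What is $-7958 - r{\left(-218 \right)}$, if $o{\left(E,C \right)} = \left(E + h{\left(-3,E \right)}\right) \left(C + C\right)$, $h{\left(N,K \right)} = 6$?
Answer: $- \frac{156095}{8} \approx -19512.0$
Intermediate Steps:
$o{\left(E,C \right)} = 2 C \left(6 + E\right)$ ($o{\left(E,C \right)} = \left(E + 6\right) \left(C + C\right) = \left(6 + E\right) 2 C = 2 C \left(6 + E\right)$)
$r{\left(s \right)} = - \frac{1}{8} + \frac{s \left(6 + s\right)}{4}$ ($r{\left(s \right)} = \frac{-1 + 2 s \left(6 + s\right) \frac{s}{s}}{8} = \frac{-1 + 2 s \left(6 + s\right) 1}{8} = \frac{-1 + 2 s \left(6 + s\right)}{8} = - \frac{1}{8} + \frac{s \left(6 + s\right)}{4}$)
$-7958 - r{\left(-218 \right)} = -7958 - \left(- \frac{1}{8} + \frac{1}{4} \left(-218\right) \left(6 - 218\right)\right) = -7958 - \left(- \frac{1}{8} + \frac{1}{4} \left(-218\right) \left(-212\right)\right) = -7958 - \left(- \frac{1}{8} + 11554\right) = -7958 - \frac{92431}{8} = - \frac{156095}{8}$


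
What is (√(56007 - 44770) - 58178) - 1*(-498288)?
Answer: 440110 + √11237 ≈ 4.4022e+5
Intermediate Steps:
(√(56007 - 44770) - 58178) - 1*(-498288) = (√11237 - 58178) + 498288 = (-58178 + √11237) + 498288 = 440110 + √11237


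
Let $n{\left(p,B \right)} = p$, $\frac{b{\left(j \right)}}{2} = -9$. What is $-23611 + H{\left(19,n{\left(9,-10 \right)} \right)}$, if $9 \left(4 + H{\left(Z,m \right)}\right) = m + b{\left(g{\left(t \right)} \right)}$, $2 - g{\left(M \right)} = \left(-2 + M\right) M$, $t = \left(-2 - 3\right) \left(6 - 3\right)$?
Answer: $-23616$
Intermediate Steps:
$t = -15$ ($t = \left(-5\right) 3 = -15$)
$g{\left(M \right)} = 2 - M \left(-2 + M\right)$ ($g{\left(M \right)} = 2 - \left(-2 + M\right) M = 2 - M \left(-2 + M\right)$)
$b{\left(j \right)} = -18$ ($b{\left(j \right)} = 2 \left(-9\right) = -18$)
$H{\left(Z,m \right)} = -6 + \frac{m}{9}$ ($H{\left(Z,m \right)} = -4 + \frac{m - 18}{9} = -4 + \frac{-18 + m}{9} = -4 + \left(-2 + \frac{m}{9}\right) = -6 + \frac{m}{9}$)
$-23611 + H{\left(19,n{\left(9,-10 \right)} \right)} = -23611 + \left(-6 + \frac{1}{9} \cdot 9\right) = -23611 + \left(-6 + 1\right) = -23611 - 5 = -23616$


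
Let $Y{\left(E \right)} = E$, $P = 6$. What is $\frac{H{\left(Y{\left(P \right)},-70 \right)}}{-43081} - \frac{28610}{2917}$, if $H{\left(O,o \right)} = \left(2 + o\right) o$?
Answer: $- \frac{1246432330}{125667277} \approx -9.9185$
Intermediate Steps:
$H{\left(O,o \right)} = o \left(2 + o\right)$
$\frac{H{\left(Y{\left(P \right)},-70 \right)}}{-43081} - \frac{28610}{2917} = \frac{\left(-70\right) \left(2 - 70\right)}{-43081} - \frac{28610}{2917} = \left(-70\right) \left(-68\right) \left(- \frac{1}{43081}\right) - \frac{28610}{2917} = 4760 \left(- \frac{1}{43081}\right) - \frac{28610}{2917} = - \frac{4760}{43081} - \frac{28610}{2917} = - \frac{1246432330}{125667277}$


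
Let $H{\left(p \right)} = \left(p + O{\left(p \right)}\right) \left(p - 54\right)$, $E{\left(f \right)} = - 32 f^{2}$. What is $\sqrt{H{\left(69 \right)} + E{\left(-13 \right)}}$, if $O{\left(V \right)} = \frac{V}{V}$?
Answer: $i \sqrt{4358} \approx 66.015 i$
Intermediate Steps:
$O{\left(V \right)} = 1$
$H{\left(p \right)} = \left(1 + p\right) \left(-54 + p\right)$ ($H{\left(p \right)} = \left(p + 1\right) \left(p - 54\right) = \left(1 + p\right) \left(-54 + p\right)$)
$\sqrt{H{\left(69 \right)} + E{\left(-13 \right)}} = \sqrt{\left(-54 + 69^{2} - 3657\right) - 32 \left(-13\right)^{2}} = \sqrt{\left(-54 + 4761 - 3657\right) - 5408} = \sqrt{1050 - 5408} = \sqrt{-4358} = i \sqrt{4358}$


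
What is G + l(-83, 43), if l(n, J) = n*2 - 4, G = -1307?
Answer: -1477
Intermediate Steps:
l(n, J) = -4 + 2*n (l(n, J) = 2*n - 4 = -4 + 2*n)
G + l(-83, 43) = -1307 + (-4 + 2*(-83)) = -1307 + (-4 - 166) = -1307 - 170 = -1477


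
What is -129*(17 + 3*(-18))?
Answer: 4773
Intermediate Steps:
-129*(17 + 3*(-18)) = -129*(17 - 54) = -129*(-37) = 4773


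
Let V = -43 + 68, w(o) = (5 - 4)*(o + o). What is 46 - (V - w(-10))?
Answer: 1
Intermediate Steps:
w(o) = 2*o (w(o) = 1*(2*o) = 2*o)
V = 25
46 - (V - w(-10)) = 46 - (25 - 2*(-10)) = 46 - (25 - 1*(-20)) = 46 - (25 + 20) = 46 - 1*45 = 46 - 45 = 1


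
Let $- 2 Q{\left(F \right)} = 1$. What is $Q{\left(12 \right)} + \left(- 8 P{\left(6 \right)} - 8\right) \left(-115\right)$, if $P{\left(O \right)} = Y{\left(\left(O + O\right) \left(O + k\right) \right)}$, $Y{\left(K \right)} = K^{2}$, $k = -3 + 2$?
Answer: $\frac{6625839}{2} \approx 3.3129 \cdot 10^{6}$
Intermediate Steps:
$Q{\left(F \right)} = - \frac{1}{2}$ ($Q{\left(F \right)} = \left(- \frac{1}{2}\right) 1 = - \frac{1}{2}$)
$k = -1$
$P{\left(O \right)} = 4 O^{2} \left(-1 + O\right)^{2}$ ($P{\left(O \right)} = \left(\left(O + O\right) \left(O - 1\right)\right)^{2} = \left(2 O \left(-1 + O\right)\right)^{2} = 4 O^{2} \left(-1 + O\right)^{2}$)
$Q{\left(12 \right)} + \left(- 8 P{\left(6 \right)} - 8\right) \left(-115\right) = - \frac{1}{2} + \left(- 8 \cdot 4 \cdot 6^{2} \left(-1 + 6\right)^{2} - 8\right) \left(-115\right) = - \frac{1}{2} + \left(- 8 \cdot 4 \cdot 36 \cdot 5^{2} - 8\right) \left(-115\right) = - \frac{1}{2} + \left(- 8 \cdot 4 \cdot 36 \cdot 25 - 8\right) \left(-115\right) = - \frac{1}{2} + \left(\left(-8\right) 3600 - 8\right) \left(-115\right) = - \frac{1}{2} + \left(-28800 - 8\right) \left(-115\right) = - \frac{1}{2} - -3312920 = - \frac{1}{2} + 3312920 = \frac{6625839}{2}$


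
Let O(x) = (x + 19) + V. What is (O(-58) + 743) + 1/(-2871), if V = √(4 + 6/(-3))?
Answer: 2021183/2871 + √2 ≈ 705.41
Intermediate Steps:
V = √2 (V = √(4 + 6*(-⅓)) = √(4 - 2) = √2 ≈ 1.4142)
O(x) = 19 + x + √2 (O(x) = (x + 19) + √2 = (19 + x) + √2 = 19 + x + √2)
(O(-58) + 743) + 1/(-2871) = ((19 - 58 + √2) + 743) + 1/(-2871) = ((-39 + √2) + 743) - 1/2871 = (704 + √2) - 1/2871 = 2021183/2871 + √2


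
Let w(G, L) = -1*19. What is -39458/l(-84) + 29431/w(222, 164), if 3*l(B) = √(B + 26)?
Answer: -1549 + 59187*I*√58/29 ≈ -1549.0 + 15543.0*I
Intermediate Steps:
w(G, L) = -19
l(B) = √(26 + B)/3 (l(B) = √(B + 26)/3 = √(26 + B)/3)
-39458/l(-84) + 29431/w(222, 164) = -39458*3/√(26 - 84) + 29431/(-19) = -39458*(-3*I*√58/58) + 29431*(-1/19) = -39458*(-3*I*√58/58) - 1549 = -(-59187)*I*√58/29 - 1549 = 59187*I*√58/29 - 1549 = -1549 + 59187*I*√58/29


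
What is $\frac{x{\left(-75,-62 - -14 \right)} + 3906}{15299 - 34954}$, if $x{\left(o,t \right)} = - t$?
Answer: $- \frac{3954}{19655} \approx -0.20117$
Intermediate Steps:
$\frac{x{\left(-75,-62 - -14 \right)} + 3906}{15299 - 34954} = \frac{- (-62 - -14) + 3906}{15299 - 34954} = \frac{- (-62 + 14) + 3906}{-19655} = \left(\left(-1\right) \left(-48\right) + 3906\right) \left(- \frac{1}{19655}\right) = \left(48 + 3906\right) \left(- \frac{1}{19655}\right) = 3954 \left(- \frac{1}{19655}\right) = - \frac{3954}{19655}$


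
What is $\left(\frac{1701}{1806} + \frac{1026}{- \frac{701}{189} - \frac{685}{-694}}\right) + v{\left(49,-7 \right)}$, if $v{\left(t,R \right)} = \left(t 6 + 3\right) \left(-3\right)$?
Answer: $- \frac{1107351}{874} \approx -1267.0$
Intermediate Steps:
$v{\left(t,R \right)} = -9 - 18 t$ ($v{\left(t,R \right)} = \left(6 t + 3\right) \left(-3\right) = \left(3 + 6 t\right) \left(-3\right) = -9 - 18 t$)
$\left(\frac{1701}{1806} + \frac{1026}{- \frac{701}{189} - \frac{685}{-694}}\right) + v{\left(49,-7 \right)} = \left(\frac{1701}{1806} + \frac{1026}{- \frac{701}{189} - \frac{685}{-694}}\right) - 891 = \left(1701 \cdot \frac{1}{1806} + \frac{1026}{\left(-701\right) \frac{1}{189} - - \frac{685}{694}}\right) - 891 = \left(\frac{81}{86} + \frac{1026}{- \frac{701}{189} + \frac{685}{694}}\right) - 891 = \left(\frac{81}{86} + \frac{1026}{- \frac{357029}{131166}}\right) - 891 = \left(\frac{81}{86} + 1026 \left(- \frac{131166}{357029}\right)\right) - 891 = \left(\frac{81}{86} - \frac{7082964}{18791}\right) - 891 = - \frac{328617}{874} - 891 = - \frac{1107351}{874}$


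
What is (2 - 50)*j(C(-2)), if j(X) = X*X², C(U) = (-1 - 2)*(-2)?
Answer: -10368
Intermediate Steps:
C(U) = 6 (C(U) = -3*(-2) = 6)
j(X) = X³
(2 - 50)*j(C(-2)) = (2 - 50)*6³ = -48*216 = -10368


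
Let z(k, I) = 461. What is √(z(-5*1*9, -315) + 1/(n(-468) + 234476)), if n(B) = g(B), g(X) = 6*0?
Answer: √1189027807/1606 ≈ 21.471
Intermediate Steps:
g(X) = 0
n(B) = 0
√(z(-5*1*9, -315) + 1/(n(-468) + 234476)) = √(461 + 1/(0 + 234476)) = √(461 + 1/234476) = √(108093437/234476) = √1189027807/1606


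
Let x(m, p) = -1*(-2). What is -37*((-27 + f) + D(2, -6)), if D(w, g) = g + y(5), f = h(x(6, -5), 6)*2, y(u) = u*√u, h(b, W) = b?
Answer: 1073 - 185*√5 ≈ 659.33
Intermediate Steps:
x(m, p) = 2
y(u) = u^(3/2)
f = 4 (f = 2*2 = 4)
D(w, g) = g + 5*√5 (D(w, g) = g + 5^(3/2) = g + 5*√5)
-37*((-27 + f) + D(2, -6)) = -37*((-27 + 4) + (-6 + 5*√5)) = -37*(-23 + (-6 + 5*√5)) = -37*(-29 + 5*√5) = 1073 - 185*√5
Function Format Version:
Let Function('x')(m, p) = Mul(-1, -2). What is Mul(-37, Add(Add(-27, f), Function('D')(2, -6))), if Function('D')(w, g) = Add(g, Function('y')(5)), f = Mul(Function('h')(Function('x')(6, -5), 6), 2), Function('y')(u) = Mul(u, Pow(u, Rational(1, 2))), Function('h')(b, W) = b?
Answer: Add(1073, Mul(-185, Pow(5, Rational(1, 2)))) ≈ 659.33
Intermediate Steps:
Function('x')(m, p) = 2
Function('y')(u) = Pow(u, Rational(3, 2))
f = 4 (f = Mul(2, 2) = 4)
Function('D')(w, g) = Add(g, Mul(5, Pow(5, Rational(1, 2)))) (Function('D')(w, g) = Add(g, Pow(5, Rational(3, 2))) = Add(g, Mul(5, Pow(5, Rational(1, 2)))))
Mul(-37, Add(Add(-27, f), Function('D')(2, -6))) = Mul(-37, Add(Add(-27, 4), Add(-6, Mul(5, Pow(5, Rational(1, 2)))))) = Mul(-37, Add(-23, Add(-6, Mul(5, Pow(5, Rational(1, 2)))))) = Mul(-37, Add(-29, Mul(5, Pow(5, Rational(1, 2))))) = Add(1073, Mul(-185, Pow(5, Rational(1, 2))))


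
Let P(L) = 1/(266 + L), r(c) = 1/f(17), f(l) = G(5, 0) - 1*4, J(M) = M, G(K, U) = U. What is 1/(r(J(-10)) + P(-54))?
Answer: -53/13 ≈ -4.0769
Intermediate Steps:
f(l) = -4 (f(l) = 0 - 1*4 = 0 - 4 = -4)
r(c) = -1/4 (r(c) = 1/(-4) = -1/4)
1/(r(J(-10)) + P(-54)) = 1/(-1/4 + 1/(266 - 54)) = 1/(-1/4 + 1/212) = 1/(-13/53) = -53/13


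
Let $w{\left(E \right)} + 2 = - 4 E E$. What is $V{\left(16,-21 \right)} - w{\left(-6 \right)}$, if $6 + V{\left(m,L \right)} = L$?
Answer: $119$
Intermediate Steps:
$w{\left(E \right)} = -2 - 4 E^{2}$ ($w{\left(E \right)} = -2 + - 4 E E = -2 - 4 E^{2}$)
$V{\left(m,L \right)} = -6 + L$
$V{\left(16,-21 \right)} - w{\left(-6 \right)} = \left(-6 - 21\right) - \left(-2 - 4 \left(-6\right)^{2}\right) = -27 - \left(-2 - 144\right) = -27 - -146 = -27 + 146 = 119$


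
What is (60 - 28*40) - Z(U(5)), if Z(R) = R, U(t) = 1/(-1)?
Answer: -1059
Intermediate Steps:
U(t) = -1
(60 - 28*40) - Z(U(5)) = (60 - 28*40) - 1*(-1) = (60 - 1120) + 1 = -1060 + 1 = -1059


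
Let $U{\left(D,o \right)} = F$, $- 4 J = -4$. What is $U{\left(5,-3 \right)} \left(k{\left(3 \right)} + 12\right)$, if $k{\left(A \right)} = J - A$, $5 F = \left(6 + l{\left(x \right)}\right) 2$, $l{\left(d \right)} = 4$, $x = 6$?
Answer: $40$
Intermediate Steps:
$J = 1$ ($J = \left(- \frac{1}{4}\right) \left(-4\right) = 1$)
$F = 4$ ($F = \frac{\left(6 + 4\right) 2}{5} = \frac{10 \cdot 2}{5} = \frac{1}{5} \cdot 20 = 4$)
$U{\left(D,o \right)} = 4$
$k{\left(A \right)} = 1 - A$
$U{\left(5,-3 \right)} \left(k{\left(3 \right)} + 12\right) = 4 \left(\left(1 - 3\right) + 12\right) = 4 \left(-2 + 12\right) = 4 \cdot 10 = 40$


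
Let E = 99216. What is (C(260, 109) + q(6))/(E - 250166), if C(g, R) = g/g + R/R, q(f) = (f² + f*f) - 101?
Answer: 27/150950 ≈ 0.00017887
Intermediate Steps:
q(f) = -101 + 2*f² (q(f) = (f² + f²) - 101 = 2*f² - 101 = -101 + 2*f²)
C(g, R) = 2 (C(g, R) = 1 + 1 = 2)
(C(260, 109) + q(6))/(E - 250166) = (2 + (-101 + 2*6²))/(99216 - 250166) = (2 + (-101 + 2*36))/(-150950) = (2 + (-101 + 72))*(-1/150950) = (2 - 29)*(-1/150950) = -27*(-1/150950) = 27/150950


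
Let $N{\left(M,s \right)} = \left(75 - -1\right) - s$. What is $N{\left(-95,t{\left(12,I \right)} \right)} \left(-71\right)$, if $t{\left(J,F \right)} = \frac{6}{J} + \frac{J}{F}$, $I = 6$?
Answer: $- \frac{10437}{2} \approx -5218.5$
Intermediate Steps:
$N{\left(M,s \right)} = 76 - s$ ($N{\left(M,s \right)} = \left(75 + 1\right) - s = 76 - s$)
$N{\left(-95,t{\left(12,I \right)} \right)} \left(-71\right) = \left(76 - \left(\frac{6}{12} + \frac{12}{6}\right)\right) \left(-71\right) = \left(76 - \left(6 \cdot \frac{1}{12} + 12 \cdot \frac{1}{6}\right)\right) \left(-71\right) = \left(76 - \left(\frac{1}{2} + 2\right)\right) \left(-71\right) = \left(76 - \frac{5}{2}\right) \left(-71\right) = \frac{147}{2} \left(-71\right) = - \frac{10437}{2}$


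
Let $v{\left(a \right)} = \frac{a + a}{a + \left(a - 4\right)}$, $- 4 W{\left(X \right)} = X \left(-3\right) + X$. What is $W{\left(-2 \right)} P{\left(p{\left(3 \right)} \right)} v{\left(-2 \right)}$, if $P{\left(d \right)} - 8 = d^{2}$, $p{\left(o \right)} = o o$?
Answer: $- \frac{89}{2} \approx -44.5$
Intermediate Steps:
$p{\left(o \right)} = o^{2}$
$W{\left(X \right)} = \frac{X}{2}$ ($W{\left(X \right)} = - \frac{X \left(-3\right) + X}{4} = - \frac{- 3 X + X}{4} = - \frac{\left(-2\right) X}{4} = \frac{X}{2}$)
$v{\left(a \right)} = \frac{2 a}{-4 + 2 a}$ ($v{\left(a \right)} = \frac{2 a}{a + \left(-4 + a\right)} = \frac{2 a}{-4 + 2 a}$)
$P{\left(d \right)} = 8 + d^{2}$
$W{\left(-2 \right)} P{\left(p{\left(3 \right)} \right)} v{\left(-2 \right)} = \frac{1}{2} \left(-2\right) \left(8 + \left(3^{2}\right)^{2}\right) \left(- \frac{2}{-2 - 2}\right) = - (8 + 9^{2}) \left(- \frac{2}{-4}\right) = - (8 + 81) \left(\left(-2\right) \left(- \frac{1}{4}\right)\right) = \left(-1\right) 89 \cdot \frac{1}{2} = \left(-89\right) \frac{1}{2} = - \frac{89}{2}$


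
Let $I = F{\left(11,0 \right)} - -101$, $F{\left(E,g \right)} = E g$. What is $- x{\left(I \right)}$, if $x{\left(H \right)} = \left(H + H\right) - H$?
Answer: $-101$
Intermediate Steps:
$I = 101$ ($I = 11 \cdot 0 - -101 = 0 + 101 = 101$)
$x{\left(H \right)} = H$ ($x{\left(H \right)} = 2 H - H = H$)
$- x{\left(I \right)} = \left(-1\right) 101 = -101$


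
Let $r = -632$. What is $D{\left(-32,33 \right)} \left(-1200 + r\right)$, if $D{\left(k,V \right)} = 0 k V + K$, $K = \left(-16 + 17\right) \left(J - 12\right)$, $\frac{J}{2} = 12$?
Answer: $-21984$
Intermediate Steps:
$J = 24$ ($J = 2 \cdot 12 = 24$)
$K = 12$ ($K = \left(-16 + 17\right) \left(24 - 12\right) = 1 \cdot 12 = 12$)
$D{\left(k,V \right)} = 12$ ($D{\left(k,V \right)} = 0 k V + 12 = 0 V + 12 = 0 + 12 = 12$)
$D{\left(-32,33 \right)} \left(-1200 + r\right) = 12 \left(-1200 - 632\right) = 12 \left(-1832\right) = -21984$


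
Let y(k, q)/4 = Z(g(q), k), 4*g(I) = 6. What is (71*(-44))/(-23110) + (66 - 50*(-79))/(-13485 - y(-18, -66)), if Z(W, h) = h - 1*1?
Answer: -25460022/154940995 ≈ -0.16432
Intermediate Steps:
g(I) = 3/2 (g(I) = (1/4)*6 = 3/2)
Z(W, h) = -1 + h (Z(W, h) = h - 1 = -1 + h)
y(k, q) = -4 + 4*k (y(k, q) = 4*(-1 + k) = -4 + 4*k)
(71*(-44))/(-23110) + (66 - 50*(-79))/(-13485 - y(-18, -66)) = (71*(-44))/(-23110) + (66 - 50*(-79))/(-13485 - (-4 + 4*(-18))) = -3124*(-1/23110) + (66 + 3950)/(-13485 - (-4 - 72)) = 1562/11555 + 4016/(-13485 - 1*(-76)) = 1562/11555 + 4016/(-13485 + 76) = 1562/11555 + 4016/(-13409) = 1562/11555 + 4016*(-1/13409) = 1562/11555 - 4016/13409 = -25460022/154940995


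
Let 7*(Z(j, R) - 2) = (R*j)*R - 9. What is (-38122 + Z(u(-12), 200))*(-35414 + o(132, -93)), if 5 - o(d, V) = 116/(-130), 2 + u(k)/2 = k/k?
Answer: 798282338423/455 ≈ 1.7545e+9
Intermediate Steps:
u(k) = -2 (u(k) = -4 + 2*(k/k) = -4 + 2*1 = -4 + 2 = -2)
Z(j, R) = 5/7 + j*R²/7 (Z(j, R) = 2 + ((R*j)*R - 9)/7 = 2 + (j*R² - 9)/7 = 2 + (-9 + j*R²)/7 = 2 + (-9/7 + j*R²/7) = 5/7 + j*R²/7)
o(d, V) = 383/65 (o(d, V) = 5 - 116/(-130) = 5 - 116*(-1)/130 = 5 - 1*(-58/65) = 5 + 58/65 = 383/65)
(-38122 + Z(u(-12), 200))*(-35414 + o(132, -93)) = (-38122 + (5/7 + (⅐)*(-2)*200²))*(-35414 + 383/65) = (-38122 + (5/7 + (⅐)*(-2)*40000))*(-2301527/65) = (-38122 + (5/7 - 80000/7))*(-2301527/65) = (-38122 - 79995/7)*(-2301527/65) = -346849/7*(-2301527/65) = 798282338423/455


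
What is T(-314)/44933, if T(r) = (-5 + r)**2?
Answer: 101761/44933 ≈ 2.2647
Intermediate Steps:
T(-314)/44933 = (-5 - 314)**2/44933 = (-319)**2*(1/44933) = 101761*(1/44933) = 101761/44933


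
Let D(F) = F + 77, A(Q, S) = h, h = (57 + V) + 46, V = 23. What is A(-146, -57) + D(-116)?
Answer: 87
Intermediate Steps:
h = 126 (h = (57 + 23) + 46 = 80 + 46 = 126)
A(Q, S) = 126
D(F) = 77 + F
A(-146, -57) + D(-116) = 126 + (77 - 116) = 126 - 39 = 87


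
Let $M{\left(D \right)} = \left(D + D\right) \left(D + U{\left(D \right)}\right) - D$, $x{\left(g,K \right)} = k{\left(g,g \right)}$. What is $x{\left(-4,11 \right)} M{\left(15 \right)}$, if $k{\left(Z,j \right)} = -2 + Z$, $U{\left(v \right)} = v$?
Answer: $-5310$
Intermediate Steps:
$x{\left(g,K \right)} = -2 + g$
$M{\left(D \right)} = - D + 4 D^{2}$ ($M{\left(D \right)} = \left(D + D\right) \left(D + D\right) - D = 2 D 2 D - D = 4 D^{2} - D = - D + 4 D^{2}$)
$x{\left(-4,11 \right)} M{\left(15 \right)} = \left(-2 - 4\right) 15 \left(-1 + 4 \cdot 15\right) = - 6 \cdot 15 \left(-1 + 60\right) = - 6 \cdot 15 \cdot 59 = \left(-6\right) 885 = -5310$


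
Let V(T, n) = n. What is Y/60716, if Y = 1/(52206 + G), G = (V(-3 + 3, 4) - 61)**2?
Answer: 1/3367005780 ≈ 2.9700e-10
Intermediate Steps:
G = 3249 (G = (4 - 61)**2 = (-57)**2 = 3249)
Y = 1/55455 (Y = 1/(52206 + 3249) = 1/55455 ≈ 1.8033e-5)
Y/60716 = (1/55455)/60716 = (1/55455)*(1/60716) = 1/3367005780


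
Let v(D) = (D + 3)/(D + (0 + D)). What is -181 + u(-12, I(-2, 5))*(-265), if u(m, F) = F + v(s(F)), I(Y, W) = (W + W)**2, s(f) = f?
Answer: -1072699/40 ≈ -26817.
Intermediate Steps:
v(D) = (3 + D)/(2*D) (v(D) = (3 + D)/(D + D) = (3 + D)/((2*D)) = (3 + D)*(1/(2*D)) = (3 + D)/(2*D))
I(Y, W) = 4*W**2 (I(Y, W) = (2*W)**2 = 4*W**2)
u(m, F) = F + (3 + F)/(2*F)
-181 + u(-12, I(-2, 5))*(-265) = -181 + (1/2 + 4*5**2 + 3/(2*((4*5**2))))*(-265) = -181 + (1/2 + 4*25 + 3/(2*((4*25))))*(-265) = -181 + (1/2 + 100 + (3/2)/100)*(-265) = -181 + (1/2 + 100 + (3/2)*(1/100))*(-265) = -181 + (1/2 + 100 + 3/200)*(-265) = -181 + (20103/200)*(-265) = -181 - 1065459/40 = -1072699/40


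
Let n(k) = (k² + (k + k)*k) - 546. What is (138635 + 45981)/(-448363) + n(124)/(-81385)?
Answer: -35462255426/36490022755 ≈ -0.97183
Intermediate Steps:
n(k) = -546 + 3*k² (n(k) = (k² + (2*k)*k) - 546 = (k² + 2*k²) - 546 = 3*k² - 546 = -546 + 3*k²)
(138635 + 45981)/(-448363) + n(124)/(-81385) = (138635 + 45981)/(-448363) + (-546 + 3*124²)/(-81385) = 184616*(-1/448363) + (-546 + 3*15376)*(-1/81385) = -184616/448363 + (-546 + 46128)*(-1/81385) = -184616/448363 + 45582*(-1/81385) = -184616/448363 - 45582/81385 = -35462255426/36490022755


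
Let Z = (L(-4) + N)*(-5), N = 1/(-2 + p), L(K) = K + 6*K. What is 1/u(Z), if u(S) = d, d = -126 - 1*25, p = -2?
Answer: -1/151 ≈ -0.0066225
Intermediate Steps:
L(K) = 7*K
d = -151 (d = -126 - 25 = -151)
N = -1/4 (N = 1/(-2 - 2) = 1/(-4) = -1/4 ≈ -0.25000)
Z = 565/4 (Z = (7*(-4) - 1/4)*(-5) = (-28 - 1/4)*(-5) = -113/4*(-5) = 565/4 ≈ 141.25)
u(S) = -151
1/u(Z) = 1/(-151) = -1/151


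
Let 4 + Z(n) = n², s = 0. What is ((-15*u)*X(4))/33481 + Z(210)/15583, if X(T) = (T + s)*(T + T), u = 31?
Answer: 1244503136/521734423 ≈ 2.3853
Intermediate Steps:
X(T) = 2*T² (X(T) = (T + 0)*(T + T) = T*(2*T) = 2*T²)
Z(n) = -4 + n²
((-15*u)*X(4))/33481 + Z(210)/15583 = ((-15*31)*(2*4²))/33481 + (-4 + 210²)/15583 = -930*16*(1/33481) + (-4 + 44100)*(1/15583) = -465*32*(1/33481) + 44096*(1/15583) = -14880*1/33481 + 44096/15583 = -14880/33481 + 44096/15583 = 1244503136/521734423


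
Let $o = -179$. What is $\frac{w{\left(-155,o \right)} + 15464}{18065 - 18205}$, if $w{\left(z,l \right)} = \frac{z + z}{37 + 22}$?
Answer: $- \frac{456033}{4130} \approx -110.42$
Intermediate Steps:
$w{\left(z,l \right)} = \frac{2 z}{59}$
$\frac{w{\left(-155,o \right)} + 15464}{18065 - 18205} = \frac{\frac{2}{59} \left(-155\right) + 15464}{18065 - 18205} = \frac{- \frac{310}{59} + 15464}{-140} = \frac{912066}{59} \left(- \frac{1}{140}\right) = - \frac{456033}{4130}$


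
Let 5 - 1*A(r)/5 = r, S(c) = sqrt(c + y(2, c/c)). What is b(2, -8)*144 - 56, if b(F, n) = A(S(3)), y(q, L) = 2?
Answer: 3544 - 720*sqrt(5) ≈ 1934.0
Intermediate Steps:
S(c) = sqrt(2 + c) (S(c) = sqrt(c + 2) = sqrt(2 + c))
A(r) = 25 - 5*r
b(F, n) = 25 - 5*sqrt(5) (b(F, n) = 25 - 5*sqrt(2 + 3) = 25 - 5*sqrt(5))
b(2, -8)*144 - 56 = (25 - 5*sqrt(5))*144 - 56 = (3600 - 720*sqrt(5)) - 56 = 3544 - 720*sqrt(5)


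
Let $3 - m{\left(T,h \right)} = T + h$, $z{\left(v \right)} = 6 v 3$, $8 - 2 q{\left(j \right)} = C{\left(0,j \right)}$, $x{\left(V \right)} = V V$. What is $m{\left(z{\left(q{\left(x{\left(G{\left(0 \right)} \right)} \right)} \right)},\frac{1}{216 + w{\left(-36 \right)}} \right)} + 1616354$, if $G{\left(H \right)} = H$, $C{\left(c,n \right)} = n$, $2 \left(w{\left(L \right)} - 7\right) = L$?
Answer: $\frac{331338424}{205} \approx 1.6163 \cdot 10^{6}$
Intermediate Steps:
$w{\left(L \right)} = 7 + \frac{L}{2}$
$x{\left(V \right)} = V^{2}$
$q{\left(j \right)} = 4 - \frac{j}{2}$
$z{\left(v \right)} = 18 v$
$m{\left(T,h \right)} = 3 - T - h$ ($m{\left(T,h \right)} = 3 - \left(T + h\right) = 3 - T - h$)
$m{\left(z{\left(q{\left(x{\left(G{\left(0 \right)} \right)} \right)} \right)},\frac{1}{216 + w{\left(-36 \right)}} \right)} + 1616354 = \left(3 - 18 \left(4 - \frac{0^{2}}{2}\right) - \frac{1}{216 + \left(7 + \frac{1}{2} \left(-36\right)\right)}\right) + 1616354 = \left(3 - 18 \left(4 - 0\right) - \frac{1}{216 + \left(7 - 18\right)}\right) + 1616354 = \left(3 - 18 \left(4 + 0\right) - \frac{1}{216 - 11}\right) + 1616354 = \left(3 - 18 \cdot 4 - \frac{1}{205}\right) + 1616354 = \left(3 - 72 - \frac{1}{205}\right) + 1616354 = - \frac{14146}{205} + 1616354 = \frac{331338424}{205}$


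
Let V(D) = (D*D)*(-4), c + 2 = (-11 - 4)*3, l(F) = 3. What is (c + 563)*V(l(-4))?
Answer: -18576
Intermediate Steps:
c = -47 (c = -2 + (-11 - 4)*3 = -2 - 15*3 = -2 - 45 = -47)
V(D) = -4*D² (V(D) = D²*(-4) = -4*D²)
(c + 563)*V(l(-4)) = (-47 + 563)*(-4*3²) = 516*(-4*9) = 516*(-36) = -18576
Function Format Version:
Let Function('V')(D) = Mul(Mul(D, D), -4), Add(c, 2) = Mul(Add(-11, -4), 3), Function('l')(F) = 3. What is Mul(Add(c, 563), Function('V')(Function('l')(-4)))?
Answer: -18576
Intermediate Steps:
c = -47 (c = Add(-2, Mul(Add(-11, -4), 3)) = Add(-2, Mul(-15, 3)) = Add(-2, -45) = -47)
Function('V')(D) = Mul(-4, Pow(D, 2)) (Function('V')(D) = Mul(Pow(D, 2), -4) = Mul(-4, Pow(D, 2)))
Mul(Add(c, 563), Function('V')(Function('l')(-4))) = Mul(Add(-47, 563), Mul(-4, Pow(3, 2))) = Mul(516, Mul(-4, 9)) = Mul(516, -36) = -18576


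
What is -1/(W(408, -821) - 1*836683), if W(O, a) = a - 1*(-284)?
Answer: 1/837220 ≈ 1.1944e-6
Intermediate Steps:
W(O, a) = 284 + a (W(O, a) = a + 284 = 284 + a)
-1/(W(408, -821) - 1*836683) = -1/((284 - 821) - 1*836683) = -1/(-537 - 836683) = -1/(-837220) = -1*(-1/837220) = 1/837220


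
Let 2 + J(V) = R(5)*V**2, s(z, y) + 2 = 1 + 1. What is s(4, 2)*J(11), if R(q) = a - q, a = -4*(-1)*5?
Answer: 0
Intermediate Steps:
a = 20 (a = 4*5 = 20)
s(z, y) = 0 (s(z, y) = -2 + (1 + 1) = -2 + 2 = 0)
R(q) = 20 - q
J(V) = -2 + 15*V**2 (J(V) = -2 + (20 - 1*5)*V**2 = -2 + (20 - 5)*V**2 = -2 + 15*V**2)
s(4, 2)*J(11) = 0*(-2 + 15*11**2) = 0*(-2 + 15*121) = 0*(-2 + 1815) = 0*1813 = 0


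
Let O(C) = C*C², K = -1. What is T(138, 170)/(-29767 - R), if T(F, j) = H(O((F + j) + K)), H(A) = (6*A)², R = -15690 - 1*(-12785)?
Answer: -5023211950321494/4477 ≈ -1.1220e+12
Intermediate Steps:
R = -2905 (R = -15690 + 12785 = -2905)
O(C) = C³
H(A) = 36*A²
T(F, j) = 36*(-1 + F + j)⁶ (T(F, j) = 36*(((F + j) - 1)³)² = 36*((-1 + F + j)³)² = 36*(-1 + F + j)⁶)
T(138, 170)/(-29767 - R) = (36*(-1 + 138 + 170)⁶)/(-29767 - 1*(-2905)) = (36*307⁶)/(-29767 + 2905) = (36*837201991720249)/(-26862) = 30139271701928964*(-1/26862) = -5023211950321494/4477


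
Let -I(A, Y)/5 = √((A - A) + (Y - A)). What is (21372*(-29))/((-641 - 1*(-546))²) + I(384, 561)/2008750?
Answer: -619788/9025 - √177/401750 ≈ -68.675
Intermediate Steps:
I(A, Y) = -5*√(Y - A) (I(A, Y) = -5*√((A - A) + (Y - A)) = -5*√(0 + (Y - A)) = -5*√(Y - A))
(21372*(-29))/((-641 - 1*(-546))²) + I(384, 561)/2008750 = (21372*(-29))/((-641 - 1*(-546))²) - 5*√(561 - 1*384)/2008750 = -619788/(-641 + 546)² - 5*√(561 - 384)*(1/2008750) = -619788/((-95)²) - 5*√177*(1/2008750) = -619788/9025 - √177/401750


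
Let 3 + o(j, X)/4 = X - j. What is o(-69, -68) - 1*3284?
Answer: -3292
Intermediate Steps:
o(j, X) = -12 - 4*j + 4*X (o(j, X) = -12 + 4*(X - j) = -12 + (-4*j + 4*X) = -12 - 4*j + 4*X)
o(-69, -68) - 1*3284 = (-12 - 4*(-69) + 4*(-68)) - 1*3284 = (-12 + 276 - 272) - 3284 = -8 - 3284 = -3292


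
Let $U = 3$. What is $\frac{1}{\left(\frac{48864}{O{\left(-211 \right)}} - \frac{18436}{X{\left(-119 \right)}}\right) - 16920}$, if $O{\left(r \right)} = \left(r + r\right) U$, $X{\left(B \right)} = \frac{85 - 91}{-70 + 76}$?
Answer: $\frac{211}{311732} \approx 0.00067686$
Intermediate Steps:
$X{\left(B \right)} = -1$ ($X{\left(B \right)} = - \frac{6}{6} = \left(-6\right) \frac{1}{6} = -1$)
$O{\left(r \right)} = 6 r$ ($O{\left(r \right)} = \left(r + r\right) 3 = 2 r 3 = 6 r$)
$\frac{1}{\left(\frac{48864}{O{\left(-211 \right)}} - \frac{18436}{X{\left(-119 \right)}}\right) - 16920} = \frac{1}{\left(\frac{48864}{6 \left(-211\right)} - \frac{18436}{-1}\right) - 16920} = \frac{1}{\left(\frac{48864}{-1266} - -18436\right) - 16920} = \frac{1}{\left(48864 \left(- \frac{1}{1266}\right) + 18436\right) - 16920} = \frac{1}{\left(- \frac{8144}{211} + 18436\right) - 16920} = \frac{1}{\frac{3881852}{211} - 16920} = \frac{1}{\frac{311732}{211}} = \frac{211}{311732}$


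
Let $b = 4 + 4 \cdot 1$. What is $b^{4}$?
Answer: $4096$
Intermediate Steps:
$b = 8$ ($b = 4 + 4 = 8$)
$b^{4} = 8^{4} = 4096$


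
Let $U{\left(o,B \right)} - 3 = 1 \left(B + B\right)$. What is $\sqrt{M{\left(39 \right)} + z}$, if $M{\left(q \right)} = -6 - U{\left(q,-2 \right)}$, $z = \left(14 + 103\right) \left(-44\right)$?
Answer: $i \sqrt{5153} \approx 71.784 i$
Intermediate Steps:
$U{\left(o,B \right)} = 3 + 2 B$ ($U{\left(o,B \right)} = 3 + 1 \left(B + B\right) = 3 + 1 \cdot 2 B = 3 + 2 B$)
$z = -5148$ ($z = 117 \left(-44\right) = -5148$)
$M{\left(q \right)} = -5$ ($M{\left(q \right)} = -6 - \left(3 + 2 \left(-2\right)\right) = -6 - \left(3 - 4\right) = -6 - -1 = -6 + 1 = -5$)
$\sqrt{M{\left(39 \right)} + z} = \sqrt{-5 - 5148} = \sqrt{-5153} = i \sqrt{5153}$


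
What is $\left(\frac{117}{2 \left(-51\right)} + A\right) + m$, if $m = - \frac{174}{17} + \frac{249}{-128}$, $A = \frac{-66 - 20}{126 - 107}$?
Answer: $- \frac{738155}{41344} \approx -17.854$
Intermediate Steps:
$A = - \frac{86}{19} \approx -4.5263$
$m = - \frac{26505}{2176}$ ($m = \left(-174\right) \frac{1}{17} + 249 \left(- \frac{1}{128}\right) = - \frac{174}{17} - \frac{249}{128} = - \frac{26505}{2176} \approx -12.181$)
$\left(\frac{117}{2 \left(-51\right)} + A\right) + m = \left(\frac{117}{2 \left(-51\right)} - \frac{86}{19}\right) - \frac{26505}{2176} = \left(\frac{117}{-102} - \frac{86}{19}\right) - \frac{26505}{2176} = \left(117 \left(- \frac{1}{102}\right) - \frac{86}{19}\right) - \frac{26505}{2176} = \left(- \frac{39}{34} - \frac{86}{19}\right) - \frac{26505}{2176} = - \frac{3665}{646} - \frac{26505}{2176} = - \frac{738155}{41344}$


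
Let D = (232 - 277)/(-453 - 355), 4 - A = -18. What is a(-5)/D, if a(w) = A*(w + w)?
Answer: -35552/9 ≈ -3950.2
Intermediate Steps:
A = 22 (A = 4 - 1*(-18) = 4 + 18 = 22)
a(w) = 44*w (a(w) = 22*(w + w) = 22*(2*w) = 44*w)
D = 45/808 (D = -45/(-808) = -45*(-1/808) = 45/808 ≈ 0.055693)
a(-5)/D = (44*(-5))/(45/808) = -220*808/45 = -35552/9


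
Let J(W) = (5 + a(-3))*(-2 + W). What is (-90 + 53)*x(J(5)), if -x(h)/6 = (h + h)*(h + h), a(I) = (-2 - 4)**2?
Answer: 13434552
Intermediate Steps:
a(I) = 36 (a(I) = (-6)**2 = 36)
J(W) = -82 + 41*W (J(W) = (5 + 36)*(-2 + W) = 41*(-2 + W) = -82 + 41*W)
x(h) = -24*h**2 (x(h) = -6*(h + h)*(h + h) = -6*2*h*2*h = -24*h**2)
(-90 + 53)*x(J(5)) = (-90 + 53)*(-24*(-82 + 41*5)**2) = -(-888)*(-82 + 205)**2 = -(-888)*123**2 = -(-888)*15129 = -37*(-363096) = 13434552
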